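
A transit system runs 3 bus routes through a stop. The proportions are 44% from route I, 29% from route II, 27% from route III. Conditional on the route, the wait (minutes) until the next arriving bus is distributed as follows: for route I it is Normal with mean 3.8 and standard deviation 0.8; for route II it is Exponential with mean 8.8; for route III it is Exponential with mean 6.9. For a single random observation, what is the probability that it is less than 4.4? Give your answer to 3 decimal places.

Conditional on each route, P(X < 4.4): I: 0.773373; II: 0.393469; III: 0.471483.
By total probability, P(X < 4.4) = 0.44·0.773373 + 0.29·0.393469 + 0.27·0.471483 = 0.581691.

0.582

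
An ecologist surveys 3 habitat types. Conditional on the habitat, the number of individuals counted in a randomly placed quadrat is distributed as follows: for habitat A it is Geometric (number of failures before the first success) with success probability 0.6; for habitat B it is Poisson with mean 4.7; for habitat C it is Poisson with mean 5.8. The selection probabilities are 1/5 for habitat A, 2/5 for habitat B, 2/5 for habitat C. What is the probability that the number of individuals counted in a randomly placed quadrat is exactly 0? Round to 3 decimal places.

Conditional on each habitat, P(X = 0): A: 0.6; B: 0.00909528; C: 0.00302755.
By total probability, P(X = 0) = 0.2·0.6 + 0.4·0.00909528 + 0.4·0.00302755 = 0.124849.

0.125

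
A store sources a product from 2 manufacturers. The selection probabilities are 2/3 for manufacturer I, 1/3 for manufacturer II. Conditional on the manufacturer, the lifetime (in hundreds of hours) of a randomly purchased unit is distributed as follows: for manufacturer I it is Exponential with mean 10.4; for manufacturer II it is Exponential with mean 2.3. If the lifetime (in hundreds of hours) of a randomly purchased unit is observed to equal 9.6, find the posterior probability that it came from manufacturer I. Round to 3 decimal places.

Likelihoods f(9.6 | ·): I: 0.0382014; II: 0.00669214.
Posterior ∝ prior × likelihood. Numerator for I: 0.666667·0.0382014 = 0.0254676.
Normalizing constant: 0.666667·0.0382014 + 0.333333·0.00669214 = 0.0276983.
P(I | observation) = 0.0254676 / 0.0276983 = 0.919464.

0.919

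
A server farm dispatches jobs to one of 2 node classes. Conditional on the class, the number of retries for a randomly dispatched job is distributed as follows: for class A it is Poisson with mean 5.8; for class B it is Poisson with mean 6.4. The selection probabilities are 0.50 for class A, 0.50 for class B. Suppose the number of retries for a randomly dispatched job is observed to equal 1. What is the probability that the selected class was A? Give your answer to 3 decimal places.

0.623

Likelihoods P(X=1 | ·): A: 0.0175598; B: 0.010634.
Posterior ∝ prior × likelihood. Numerator for A: 0.5·0.0175598 = 0.00877991.
Normalizing constant: 0.5·0.0175598 + 0.5·0.010634 = 0.0140969.
P(A | observation) = 0.00877991 / 0.0140969 = 0.622826.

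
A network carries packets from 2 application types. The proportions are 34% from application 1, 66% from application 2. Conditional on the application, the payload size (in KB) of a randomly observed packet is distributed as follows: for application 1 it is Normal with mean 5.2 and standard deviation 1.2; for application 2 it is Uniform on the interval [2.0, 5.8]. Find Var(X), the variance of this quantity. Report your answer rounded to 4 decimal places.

1.6630

Per component, 1: μ=5.2, E[X²]=28.48; 2: μ=3.9, E[X²]=16.4133.
E[X] = 0.34·5.2 + 0.66·3.9 = 4.342.
E[X²] = 0.34·28.48 + 0.66·16.4133 = 20.516.
Var(X) = E[X²] − (E[X])² = 20.516 − 18.853 = 1.66304.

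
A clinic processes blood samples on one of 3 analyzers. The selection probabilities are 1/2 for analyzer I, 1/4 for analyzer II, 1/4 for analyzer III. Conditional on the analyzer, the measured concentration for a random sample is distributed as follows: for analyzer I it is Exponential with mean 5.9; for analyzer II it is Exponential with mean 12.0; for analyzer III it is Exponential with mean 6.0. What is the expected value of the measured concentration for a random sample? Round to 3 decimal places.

7.450

Component means — I: 5.9; II: 12; III: 6.
E[X] = 0.5·5.9 + 0.25·12 + 0.25·6 = 7.45.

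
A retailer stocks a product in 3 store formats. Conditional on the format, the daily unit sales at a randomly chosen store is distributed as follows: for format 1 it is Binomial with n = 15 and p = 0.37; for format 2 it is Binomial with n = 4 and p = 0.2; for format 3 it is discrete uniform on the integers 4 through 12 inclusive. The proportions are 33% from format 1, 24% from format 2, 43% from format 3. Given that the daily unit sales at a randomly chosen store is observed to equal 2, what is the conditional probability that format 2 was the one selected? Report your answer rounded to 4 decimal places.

0.7594

Likelihoods P(X=2 | ·): 1: 0.0354014; 2: 0.1536; 3: 0.
Posterior ∝ prior × likelihood. Numerator for 2: 0.24·0.1536 = 0.036864.
Normalizing constant: 0.33·0.0354014 + 0.24·0.1536 + 0.43·0 = 0.0485464.
P(2 | observation) = 0.036864 / 0.0485464 = 0.759355.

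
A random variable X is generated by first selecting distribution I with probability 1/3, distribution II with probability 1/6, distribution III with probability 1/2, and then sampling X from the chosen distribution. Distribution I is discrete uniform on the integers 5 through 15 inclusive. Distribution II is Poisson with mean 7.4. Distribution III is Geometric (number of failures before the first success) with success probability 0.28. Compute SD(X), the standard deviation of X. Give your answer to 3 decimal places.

Per component, I: μ=10, E[X²]=110; II: μ=7.4, E[X²]=62.16; III: μ=2.57143, E[X²]=15.7959.
E[X] = 0.333333·10 + 0.166667·7.4 + 0.5·2.57143 = 5.85238.
E[X²] = 0.333333·110 + 0.166667·62.16 + 0.5·15.7959 = 54.9246.
Var(X) = E[X²] − (E[X])² = 54.9246 − 34.2504 = 20.6743.
SD(X) = √20.6743 = 4.5469.

4.547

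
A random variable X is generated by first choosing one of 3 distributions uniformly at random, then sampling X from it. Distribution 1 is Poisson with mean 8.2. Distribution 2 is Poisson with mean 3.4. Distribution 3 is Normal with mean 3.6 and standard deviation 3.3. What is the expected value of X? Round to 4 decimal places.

Component means — 1: 8.2; 2: 3.4; 3: 3.6.
E[X] = 0.333333·8.2 + 0.333333·3.4 + 0.333333·3.6 = 5.06667.

5.0667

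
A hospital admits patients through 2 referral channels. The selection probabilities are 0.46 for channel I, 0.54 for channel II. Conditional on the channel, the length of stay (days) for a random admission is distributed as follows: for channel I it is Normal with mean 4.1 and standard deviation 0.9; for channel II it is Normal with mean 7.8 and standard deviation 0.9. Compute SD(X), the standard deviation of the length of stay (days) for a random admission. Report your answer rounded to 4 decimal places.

2.0520

Per component, I: μ=4.1, E[X²]=17.62; II: μ=7.8, E[X²]=61.65.
E[X] = 0.46·4.1 + 0.54·7.8 = 6.098.
E[X²] = 0.46·17.62 + 0.54·61.65 = 41.3962.
Var(X) = E[X²] − (E[X])² = 41.3962 − 37.1856 = 4.2106.
SD(X) = √4.2106 = 2.05197.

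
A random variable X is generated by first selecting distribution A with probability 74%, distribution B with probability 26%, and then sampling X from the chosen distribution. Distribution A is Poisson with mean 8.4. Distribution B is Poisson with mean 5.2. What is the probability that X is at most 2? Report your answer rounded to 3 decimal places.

0.036

Conditional on each component, P(X ≤ 2): A: 0.0100471; B: 0.108787.
By total probability, P(X ≤ 2) = 0.74·0.0100471 + 0.26·0.108787 = 0.0357194.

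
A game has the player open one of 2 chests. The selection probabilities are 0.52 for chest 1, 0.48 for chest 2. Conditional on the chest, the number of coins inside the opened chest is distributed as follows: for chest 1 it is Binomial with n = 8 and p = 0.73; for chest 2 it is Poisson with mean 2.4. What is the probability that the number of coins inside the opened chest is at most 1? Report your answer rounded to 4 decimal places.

0.1484

Conditional on each chest, P(X ≤ 1): 1: 0.000639128; 2: 0.308441.
By total probability, P(X ≤ 1) = 0.52·0.000639128 + 0.48·0.308441 = 0.148384.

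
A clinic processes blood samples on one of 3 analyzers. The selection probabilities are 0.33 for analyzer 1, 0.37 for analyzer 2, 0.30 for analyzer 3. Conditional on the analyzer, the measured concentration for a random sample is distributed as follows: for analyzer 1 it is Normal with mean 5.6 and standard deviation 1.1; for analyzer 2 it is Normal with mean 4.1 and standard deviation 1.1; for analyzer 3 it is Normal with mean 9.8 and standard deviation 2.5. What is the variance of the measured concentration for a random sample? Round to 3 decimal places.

8.349

Per component, 1: μ=5.6, E[X²]=32.57; 2: μ=4.1, E[X²]=18.02; 3: μ=9.8, E[X²]=102.29.
E[X] = 0.33·5.6 + 0.37·4.1 + 0.3·9.8 = 6.305.
E[X²] = 0.33·32.57 + 0.37·18.02 + 0.3·102.29 = 48.1025.
Var(X) = E[X²] − (E[X])² = 48.1025 − 39.753 = 8.34948.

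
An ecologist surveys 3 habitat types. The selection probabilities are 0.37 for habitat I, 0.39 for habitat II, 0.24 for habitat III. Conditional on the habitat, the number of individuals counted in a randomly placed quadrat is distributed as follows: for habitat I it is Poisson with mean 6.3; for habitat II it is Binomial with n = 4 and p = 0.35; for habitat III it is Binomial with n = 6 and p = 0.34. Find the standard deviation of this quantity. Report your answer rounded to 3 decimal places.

Per component, I: μ=6.3, E[X²]=45.99; II: μ=1.4, E[X²]=2.87; III: μ=2.04, E[X²]=5.508.
E[X] = 0.37·6.3 + 0.39·1.4 + 0.24·2.04 = 3.3666.
E[X²] = 0.37·45.99 + 0.39·2.87 + 0.24·5.508 = 19.4575.
Var(X) = E[X²] − (E[X])² = 19.4575 − 11.334 = 8.12352.
SD(X) = √8.12352 = 2.85018.

2.850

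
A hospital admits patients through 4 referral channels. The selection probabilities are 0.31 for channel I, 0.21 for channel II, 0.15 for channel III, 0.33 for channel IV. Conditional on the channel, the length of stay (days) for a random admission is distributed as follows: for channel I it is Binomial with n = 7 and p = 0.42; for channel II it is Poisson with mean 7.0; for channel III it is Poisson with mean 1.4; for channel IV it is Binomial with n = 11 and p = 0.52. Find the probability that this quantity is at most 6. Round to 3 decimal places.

0.778

Conditional on each channel, P(X ≤ 6): I: 0.997695; II: 0.449711; III: 0.999378; IV: 0.678742.
By total probability, P(X ≤ 6) = 0.31·0.997695 + 0.21·0.449711 + 0.15·0.999378 + 0.33·0.678742 = 0.777616.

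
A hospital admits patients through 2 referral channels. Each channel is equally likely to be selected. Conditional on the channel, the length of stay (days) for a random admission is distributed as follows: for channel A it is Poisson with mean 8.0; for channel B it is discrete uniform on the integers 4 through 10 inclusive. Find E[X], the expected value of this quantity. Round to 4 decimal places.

Component means — A: 8; B: 7.
E[X] = 0.5·8 + 0.5·7 = 7.5.

7.5000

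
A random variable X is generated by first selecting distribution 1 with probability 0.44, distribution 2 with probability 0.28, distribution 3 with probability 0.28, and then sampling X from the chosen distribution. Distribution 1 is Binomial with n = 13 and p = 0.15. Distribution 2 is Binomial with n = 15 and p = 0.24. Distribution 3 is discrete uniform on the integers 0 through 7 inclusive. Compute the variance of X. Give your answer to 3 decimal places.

Per component, 1: μ=1.95, E[X²]=5.46; 2: μ=3.6, E[X²]=15.696; 3: μ=3.5, E[X²]=17.5.
E[X] = 0.44·1.95 + 0.28·3.6 + 0.28·3.5 = 2.846.
E[X²] = 0.44·5.46 + 0.28·15.696 + 0.28·17.5 = 11.6973.
Var(X) = E[X²] − (E[X])² = 11.6973 − 8.09972 = 3.59756.

3.598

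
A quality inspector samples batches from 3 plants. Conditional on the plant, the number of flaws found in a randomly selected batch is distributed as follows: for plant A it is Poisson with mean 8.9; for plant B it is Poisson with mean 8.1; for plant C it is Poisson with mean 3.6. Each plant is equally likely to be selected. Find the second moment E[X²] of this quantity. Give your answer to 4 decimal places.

59.4600

For each component E[X²] = Var + (mean)², giving A: 88.11; B: 73.71; C: 16.56.
Overall E[X²] = 0.333333·88.11 + 0.333333·73.71 + 0.333333·16.56 = 59.46.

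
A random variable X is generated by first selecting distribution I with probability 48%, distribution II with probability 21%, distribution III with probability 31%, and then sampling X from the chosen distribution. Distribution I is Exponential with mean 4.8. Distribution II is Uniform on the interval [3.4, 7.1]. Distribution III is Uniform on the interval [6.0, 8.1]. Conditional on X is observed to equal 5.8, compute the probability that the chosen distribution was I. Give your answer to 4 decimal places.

Likelihoods f(5.8 | ·): I: 0.0622281; II: 0.27027; III: 0.
Posterior ∝ prior × likelihood. Numerator for I: 0.48·0.0622281 = 0.0298695.
Normalizing constant: 0.48·0.0622281 + 0.21·0.27027 + 0.31·0 = 0.0866262.
P(I | observation) = 0.0298695 / 0.0866262 = 0.344809.

0.3448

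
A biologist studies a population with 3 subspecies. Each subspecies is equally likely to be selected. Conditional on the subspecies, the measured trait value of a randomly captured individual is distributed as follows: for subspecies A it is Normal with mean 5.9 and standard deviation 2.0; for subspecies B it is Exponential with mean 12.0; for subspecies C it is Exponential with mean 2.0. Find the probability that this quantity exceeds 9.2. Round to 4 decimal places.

0.1747

Conditional on each subspecies, P(X > 9.2): A: 0.0494715; B: 0.464559; C: 0.0100518.
By total probability, P(X > 9.2) = 0.333333·0.0494715 + 0.333333·0.464559 + 0.333333·0.0100518 = 0.174694.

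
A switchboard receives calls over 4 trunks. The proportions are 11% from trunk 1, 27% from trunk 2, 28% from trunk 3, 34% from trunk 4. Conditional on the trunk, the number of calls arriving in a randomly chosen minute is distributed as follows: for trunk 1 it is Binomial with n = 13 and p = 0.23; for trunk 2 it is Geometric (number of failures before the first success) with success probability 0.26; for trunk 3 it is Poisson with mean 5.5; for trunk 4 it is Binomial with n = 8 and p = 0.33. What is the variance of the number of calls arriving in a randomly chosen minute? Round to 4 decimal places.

Per component, 1: μ=2.99, E[X²]=11.2424; 2: μ=2.84615, E[X²]=19.0473; 3: μ=5.5, E[X²]=35.75; 4: μ=2.64, E[X²]=8.7384.
E[X] = 0.11·2.99 + 0.27·2.84615 + 0.28·5.5 + 0.34·2.64 = 3.53496.
E[X²] = 0.11·11.2424 + 0.27·19.0473 + 0.28·35.75 + 0.34·8.7384 = 19.3605.
Var(X) = E[X²] − (E[X])² = 19.3605 − 12.496 = 6.86455.

6.8645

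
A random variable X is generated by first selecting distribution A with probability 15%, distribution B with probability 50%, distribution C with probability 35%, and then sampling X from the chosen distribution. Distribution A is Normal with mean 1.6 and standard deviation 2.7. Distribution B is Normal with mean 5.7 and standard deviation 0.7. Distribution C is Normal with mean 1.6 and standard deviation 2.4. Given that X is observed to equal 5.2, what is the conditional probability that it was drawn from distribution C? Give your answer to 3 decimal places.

0.076

Likelihoods f(5.2 | ·): A: 0.0607445; B: 0.441593; C: 0.0539657.
Posterior ∝ prior × likelihood. Numerator for C: 0.35·0.0539657 = 0.018888.
Normalizing constant: 0.15·0.0607445 + 0.5·0.441593 + 0.35·0.0539657 = 0.248796.
P(C | observation) = 0.018888 / 0.248796 = 0.0759174.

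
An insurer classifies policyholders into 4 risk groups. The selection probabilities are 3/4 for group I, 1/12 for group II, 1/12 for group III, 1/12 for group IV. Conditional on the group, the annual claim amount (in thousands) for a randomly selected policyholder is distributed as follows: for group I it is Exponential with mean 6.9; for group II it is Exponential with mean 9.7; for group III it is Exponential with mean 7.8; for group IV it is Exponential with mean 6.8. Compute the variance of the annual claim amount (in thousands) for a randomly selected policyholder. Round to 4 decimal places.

Per component, I: μ=6.9, E[X²]=95.22; II: μ=9.7, E[X²]=188.18; III: μ=7.8, E[X²]=121.68; IV: μ=6.8, E[X²]=92.48.
E[X] = 0.75·6.9 + 0.0833333·9.7 + 0.0833333·7.8 + 0.0833333·6.8 = 7.2.
E[X²] = 0.75·95.22 + 0.0833333·188.18 + 0.0833333·121.68 + 0.0833333·92.48 = 104.943.
Var(X) = E[X²] − (E[X])² = 104.943 − 51.84 = 53.1033.

53.1033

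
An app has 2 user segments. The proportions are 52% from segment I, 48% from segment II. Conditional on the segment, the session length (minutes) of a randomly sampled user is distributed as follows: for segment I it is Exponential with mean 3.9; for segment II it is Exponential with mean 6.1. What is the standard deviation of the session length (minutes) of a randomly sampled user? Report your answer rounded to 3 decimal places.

5.194

Per component, I: μ=3.9, E[X²]=30.42; II: μ=6.1, E[X²]=74.42.
E[X] = 0.52·3.9 + 0.48·6.1 = 4.956.
E[X²] = 0.52·30.42 + 0.48·74.42 = 51.54.
Var(X) = E[X²] − (E[X])² = 51.54 − 24.5619 = 26.9781.
SD(X) = √26.9781 = 5.19404.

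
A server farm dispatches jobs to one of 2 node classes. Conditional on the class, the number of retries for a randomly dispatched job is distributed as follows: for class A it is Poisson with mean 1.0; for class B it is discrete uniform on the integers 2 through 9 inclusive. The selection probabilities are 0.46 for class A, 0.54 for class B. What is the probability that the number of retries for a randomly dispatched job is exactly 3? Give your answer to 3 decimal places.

0.096

Conditional on each class, P(X = 3): A: 0.0613132; B: 0.125.
By total probability, P(X = 3) = 0.46·0.0613132 + 0.54·0.125 = 0.0957041.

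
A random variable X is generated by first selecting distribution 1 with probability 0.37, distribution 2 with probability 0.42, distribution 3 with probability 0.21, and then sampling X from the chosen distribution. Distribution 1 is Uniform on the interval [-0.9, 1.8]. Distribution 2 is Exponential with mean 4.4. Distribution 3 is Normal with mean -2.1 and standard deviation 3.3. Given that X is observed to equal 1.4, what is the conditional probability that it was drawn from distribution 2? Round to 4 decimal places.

Likelihoods f(1.4 | ·): 1: 0.37037; 2: 0.165334; 3: 0.0688859.
Posterior ∝ prior × likelihood. Numerator for 2: 0.42·0.165334 = 0.0694404.
Normalizing constant: 0.37·0.37037 + 0.42·0.165334 + 0.21·0.0688859 = 0.220943.
P(2 | observation) = 0.0694404 / 0.220943 = 0.31429.

0.3143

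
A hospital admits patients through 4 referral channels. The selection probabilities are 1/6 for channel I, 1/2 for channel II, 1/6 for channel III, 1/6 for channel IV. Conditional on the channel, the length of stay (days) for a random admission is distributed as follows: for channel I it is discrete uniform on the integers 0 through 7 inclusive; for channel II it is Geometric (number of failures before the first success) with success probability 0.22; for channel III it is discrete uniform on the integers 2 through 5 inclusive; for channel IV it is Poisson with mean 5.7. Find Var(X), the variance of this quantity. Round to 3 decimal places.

10.747

Per component, I: μ=3.5, E[X²]=17.5; II: μ=3.54545, E[X²]=28.686; III: μ=3.5, E[X²]=13.5; IV: μ=5.7, E[X²]=38.19.
E[X] = 0.166667·3.5 + 0.5·3.54545 + 0.166667·3.5 + 0.166667·5.7 = 3.88939.
E[X²] = 0.166667·17.5 + 0.5·28.686 + 0.166667·13.5 + 0.166667·38.19 = 25.8746.
Var(X) = E[X²] − (E[X])² = 25.8746 − 15.1274 = 10.7473.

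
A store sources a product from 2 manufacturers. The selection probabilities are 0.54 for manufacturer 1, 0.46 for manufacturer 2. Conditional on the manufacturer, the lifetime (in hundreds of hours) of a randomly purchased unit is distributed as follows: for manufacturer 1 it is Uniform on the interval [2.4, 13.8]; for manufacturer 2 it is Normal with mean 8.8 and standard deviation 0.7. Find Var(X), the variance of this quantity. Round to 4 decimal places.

6.1953

Per component, 1: μ=8.1, E[X²]=76.44; 2: μ=8.8, E[X²]=77.93.
E[X] = 0.54·8.1 + 0.46·8.8 = 8.422.
E[X²] = 0.54·76.44 + 0.46·77.93 = 77.1254.
Var(X) = E[X²] − (E[X])² = 77.1254 − 70.9301 = 6.19532.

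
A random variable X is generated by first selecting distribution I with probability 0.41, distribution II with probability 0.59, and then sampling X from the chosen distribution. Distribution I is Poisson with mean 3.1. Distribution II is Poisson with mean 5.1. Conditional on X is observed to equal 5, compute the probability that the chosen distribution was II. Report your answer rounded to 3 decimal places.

0.701

Likelihoods P(X=5 | ·): I: 0.107477; II: 0.175294.
Posterior ∝ prior × likelihood. Numerator for II: 0.59·0.175294 = 0.103424.
Normalizing constant: 0.41·0.107477 + 0.59·0.175294 = 0.147489.
P(II | observation) = 0.103424 / 0.147489 = 0.701229.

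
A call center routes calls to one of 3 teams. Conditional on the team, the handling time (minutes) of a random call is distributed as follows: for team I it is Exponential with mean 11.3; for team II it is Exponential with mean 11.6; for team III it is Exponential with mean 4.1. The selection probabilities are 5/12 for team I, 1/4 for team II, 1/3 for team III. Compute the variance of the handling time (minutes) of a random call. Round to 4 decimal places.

104.3444

Per component, I: μ=11.3, E[X²]=255.38; II: μ=11.6, E[X²]=269.12; III: μ=4.1, E[X²]=33.62.
E[X] = 0.416667·11.3 + 0.25·11.6 + 0.333333·4.1 = 8.975.
E[X²] = 0.416667·255.38 + 0.25·269.12 + 0.333333·33.62 = 184.895.
Var(X) = E[X²] − (E[X])² = 184.895 − 80.5506 = 104.344.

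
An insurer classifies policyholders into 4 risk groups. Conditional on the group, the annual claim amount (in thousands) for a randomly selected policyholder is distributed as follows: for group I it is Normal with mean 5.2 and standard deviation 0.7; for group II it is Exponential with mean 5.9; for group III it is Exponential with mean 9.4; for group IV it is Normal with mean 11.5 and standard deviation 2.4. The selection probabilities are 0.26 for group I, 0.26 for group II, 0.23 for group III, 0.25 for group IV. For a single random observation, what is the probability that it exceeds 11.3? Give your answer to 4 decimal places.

0.2407

Conditional on each group, P(X > 11.3): I: 0; II: 0.147304; III: 0.300554; IV: 0.533207.
By total probability, P(X > 11.3) = 0.26·0 + 0.26·0.147304 + 0.23·0.300554 + 0.25·0.533207 = 0.240728.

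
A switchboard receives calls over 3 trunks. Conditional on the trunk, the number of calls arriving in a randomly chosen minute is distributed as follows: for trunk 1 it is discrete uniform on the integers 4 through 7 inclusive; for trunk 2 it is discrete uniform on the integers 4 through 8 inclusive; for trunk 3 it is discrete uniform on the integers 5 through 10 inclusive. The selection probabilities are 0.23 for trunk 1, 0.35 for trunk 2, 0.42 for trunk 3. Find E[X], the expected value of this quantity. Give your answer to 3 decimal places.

6.515

Component means — 1: 5.5; 2: 6; 3: 7.5.
E[X] = 0.23·5.5 + 0.35·6 + 0.42·7.5 = 6.515.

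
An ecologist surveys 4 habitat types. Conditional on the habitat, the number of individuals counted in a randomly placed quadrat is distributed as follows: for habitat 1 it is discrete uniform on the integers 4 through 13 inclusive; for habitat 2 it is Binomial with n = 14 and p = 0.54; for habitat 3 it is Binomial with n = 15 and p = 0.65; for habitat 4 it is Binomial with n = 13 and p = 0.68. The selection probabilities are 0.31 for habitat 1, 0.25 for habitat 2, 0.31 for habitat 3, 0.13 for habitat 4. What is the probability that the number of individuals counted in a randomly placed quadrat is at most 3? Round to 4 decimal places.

Conditional on each habitat, P(X ≤ 3): 1: 0; 2: 0.0138976; 3: 0.000478898; 4: 0.001153.
By total probability, P(X ≤ 3) = 0.31·0 + 0.25·0.0138976 + 0.31·0.000478898 + 0.13·0.001153 = 0.00377275.

0.0038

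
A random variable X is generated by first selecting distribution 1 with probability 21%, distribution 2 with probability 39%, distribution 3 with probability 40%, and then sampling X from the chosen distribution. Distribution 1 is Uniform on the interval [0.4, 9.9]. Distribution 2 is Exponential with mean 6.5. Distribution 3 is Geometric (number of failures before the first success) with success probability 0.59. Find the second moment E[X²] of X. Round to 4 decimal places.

For each component E[X²] = Var + (mean)², giving 1: 34.0433; 2: 84.5; 3: 1.66073.
Overall E[X²] = 0.21·34.0433 + 0.39·84.5 + 0.4·1.66073 = 40.7684.

40.7684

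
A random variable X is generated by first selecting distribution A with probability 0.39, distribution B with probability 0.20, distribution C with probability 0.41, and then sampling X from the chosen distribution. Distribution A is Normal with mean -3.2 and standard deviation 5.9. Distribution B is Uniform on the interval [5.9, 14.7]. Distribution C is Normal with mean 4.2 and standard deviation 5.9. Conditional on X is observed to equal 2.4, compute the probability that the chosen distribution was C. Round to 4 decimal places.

0.6116

Likelihoods f(2.4 | ·): A: 0.0430955; B: 0; C: 0.0645426.
Posterior ∝ prior × likelihood. Numerator for C: 0.41·0.0645426 = 0.0264625.
Normalizing constant: 0.39·0.0430955 + 0.2·0 + 0.41·0.0645426 = 0.0432697.
P(C | observation) = 0.0264625 / 0.0432697 = 0.61157.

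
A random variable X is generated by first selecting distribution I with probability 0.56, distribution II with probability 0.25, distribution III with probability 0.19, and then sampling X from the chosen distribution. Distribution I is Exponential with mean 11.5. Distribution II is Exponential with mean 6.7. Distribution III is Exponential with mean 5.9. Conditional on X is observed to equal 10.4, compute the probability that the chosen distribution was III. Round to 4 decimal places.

0.1667

Likelihoods f(10.4 | ·): I: 0.0352005; II: 0.031608; III: 0.0290812.
Posterior ∝ prior × likelihood. Numerator for III: 0.19·0.0290812 = 0.00552542.
Normalizing constant: 0.56·0.0352005 + 0.25·0.031608 + 0.19·0.0290812 = 0.0331397.
P(III | observation) = 0.00552542 / 0.0331397 = 0.166731.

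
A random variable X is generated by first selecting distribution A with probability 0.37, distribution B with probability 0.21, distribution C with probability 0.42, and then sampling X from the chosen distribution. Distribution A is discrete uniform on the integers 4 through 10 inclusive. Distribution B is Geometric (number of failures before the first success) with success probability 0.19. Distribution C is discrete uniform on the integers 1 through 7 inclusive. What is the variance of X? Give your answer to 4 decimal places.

Per component, A: μ=7, E[X²]=53; B: μ=4.26316, E[X²]=40.6122; C: μ=4, E[X²]=20.
E[X] = 0.37·7 + 0.21·4.26316 + 0.42·4 = 5.16526.
E[X²] = 0.37·53 + 0.21·40.6122 + 0.42·20 = 36.5386.
Var(X) = E[X²] − (E[X])² = 36.5386 − 26.6799 = 9.85862.

9.8586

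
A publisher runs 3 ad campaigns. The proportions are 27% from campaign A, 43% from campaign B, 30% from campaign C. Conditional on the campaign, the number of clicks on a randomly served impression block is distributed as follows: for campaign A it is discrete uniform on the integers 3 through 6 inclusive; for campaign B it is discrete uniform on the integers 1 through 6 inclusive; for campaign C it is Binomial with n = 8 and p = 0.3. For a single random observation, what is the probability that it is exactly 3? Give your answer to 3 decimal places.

Conditional on each campaign, P(X = 3): A: 0.25; B: 0.166667; C: 0.254122.
By total probability, P(X = 3) = 0.27·0.25 + 0.43·0.166667 + 0.3·0.254122 = 0.215403.

0.215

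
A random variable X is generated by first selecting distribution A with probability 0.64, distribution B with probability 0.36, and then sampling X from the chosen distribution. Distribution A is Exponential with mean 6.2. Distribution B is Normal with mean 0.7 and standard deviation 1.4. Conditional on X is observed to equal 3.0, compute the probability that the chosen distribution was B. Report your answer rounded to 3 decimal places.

0.295

Likelihoods f(3.0 | ·): A: 0.0994182; B: 0.0739105.
Posterior ∝ prior × likelihood. Numerator for B: 0.36·0.0739105 = 0.0266078.
Normalizing constant: 0.64·0.0994182 + 0.36·0.0739105 = 0.0902354.
P(B | observation) = 0.0266078 / 0.0902354 = 0.294871.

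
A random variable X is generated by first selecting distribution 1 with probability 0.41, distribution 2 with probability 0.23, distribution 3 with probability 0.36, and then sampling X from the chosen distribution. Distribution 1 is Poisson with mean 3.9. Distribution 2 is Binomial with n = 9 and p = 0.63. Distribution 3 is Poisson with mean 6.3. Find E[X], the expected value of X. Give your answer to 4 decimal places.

Component means — 1: 3.9; 2: 5.67; 3: 6.3.
E[X] = 0.41·3.9 + 0.23·5.67 + 0.36·6.3 = 5.1711.

5.1711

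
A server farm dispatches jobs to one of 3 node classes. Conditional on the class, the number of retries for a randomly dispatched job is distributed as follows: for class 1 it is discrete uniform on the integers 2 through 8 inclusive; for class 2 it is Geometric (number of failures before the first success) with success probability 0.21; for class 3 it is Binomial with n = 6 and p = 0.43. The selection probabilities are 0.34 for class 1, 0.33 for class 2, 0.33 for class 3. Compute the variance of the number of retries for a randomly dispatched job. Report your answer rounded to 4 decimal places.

Per component, 1: μ=5, E[X²]=29; 2: μ=3.7619, E[X²]=32.0658; 3: μ=2.58, E[X²]=8.127.
E[X] = 0.34·5 + 0.33·3.7619 + 0.33·2.58 = 3.79283.
E[X²] = 0.34·29 + 0.33·32.0658 + 0.33·8.127 = 23.1236.
Var(X) = E[X²] − (E[X])² = 23.1236 − 14.3855 = 8.73806.

8.7381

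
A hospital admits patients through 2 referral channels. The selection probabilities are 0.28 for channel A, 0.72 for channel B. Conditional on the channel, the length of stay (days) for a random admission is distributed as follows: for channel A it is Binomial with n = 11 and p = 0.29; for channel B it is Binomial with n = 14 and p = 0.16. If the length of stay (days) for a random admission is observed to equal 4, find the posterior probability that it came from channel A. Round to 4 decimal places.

Likelihoods P(X=4 | ·): A: 0.212283; B: 0.114738.
Posterior ∝ prior × likelihood. Numerator for A: 0.28·0.212283 = 0.0594391.
Normalizing constant: 0.28·0.212283 + 0.72·0.114738 = 0.14205.
P(A | observation) = 0.0594391 / 0.14205 = 0.418437.

0.4184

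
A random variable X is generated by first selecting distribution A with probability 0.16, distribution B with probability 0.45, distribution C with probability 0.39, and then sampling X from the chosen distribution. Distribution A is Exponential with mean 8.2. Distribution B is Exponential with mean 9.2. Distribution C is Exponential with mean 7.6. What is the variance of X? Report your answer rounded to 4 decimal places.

Per component, A: μ=8.2, E[X²]=134.48; B: μ=9.2, E[X²]=169.28; C: μ=7.6, E[X²]=115.52.
E[X] = 0.16·8.2 + 0.45·9.2 + 0.39·7.6 = 8.416.
E[X²] = 0.16·134.48 + 0.45·169.28 + 0.39·115.52 = 142.746.
Var(X) = E[X²] − (E[X])² = 142.746 − 70.8291 = 71.9165.

71.9165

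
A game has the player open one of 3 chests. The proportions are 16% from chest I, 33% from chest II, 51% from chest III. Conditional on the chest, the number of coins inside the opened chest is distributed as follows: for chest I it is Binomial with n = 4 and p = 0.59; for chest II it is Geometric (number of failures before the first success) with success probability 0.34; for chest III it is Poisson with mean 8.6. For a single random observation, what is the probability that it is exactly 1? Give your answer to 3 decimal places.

0.101

Conditional on each chest, P(X = 1): I: 0.162654; II: 0.2244; III: 0.00158331.
By total probability, P(X = 1) = 0.16·0.162654 + 0.33·0.2244 + 0.51·0.00158331 = 0.100884.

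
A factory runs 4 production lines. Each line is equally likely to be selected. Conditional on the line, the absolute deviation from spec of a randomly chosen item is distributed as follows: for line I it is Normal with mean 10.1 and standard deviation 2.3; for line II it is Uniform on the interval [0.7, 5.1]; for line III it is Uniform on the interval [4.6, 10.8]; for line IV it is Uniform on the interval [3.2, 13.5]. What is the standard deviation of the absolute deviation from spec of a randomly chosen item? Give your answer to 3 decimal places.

Per component, I: μ=10.1, E[X²]=107.3; II: μ=2.9, E[X²]=10.0233; III: μ=7.7, E[X²]=62.4933; IV: μ=8.35, E[X²]=78.5633.
E[X] = 0.25·10.1 + 0.25·2.9 + 0.25·7.7 + 0.25·8.35 = 7.2625.
E[X²] = 0.25·107.3 + 0.25·10.0233 + 0.25·62.4933 + 0.25·78.5633 = 64.595.
Var(X) = E[X²] − (E[X])² = 64.595 − 52.7439 = 11.8511.
SD(X) = √11.8511 = 3.44254.

3.443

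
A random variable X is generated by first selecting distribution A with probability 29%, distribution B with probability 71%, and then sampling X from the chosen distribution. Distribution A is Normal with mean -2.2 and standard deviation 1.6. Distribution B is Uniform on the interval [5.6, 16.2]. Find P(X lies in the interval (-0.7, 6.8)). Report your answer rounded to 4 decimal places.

Conditional on each component, P(-0.7 < X < 6.8): A: 0.174251; B: 0.113208.
By total probability, P(-0.7 < X < 6.8) = 0.29·0.174251 + 0.71·0.113208 = 0.13091.

0.1309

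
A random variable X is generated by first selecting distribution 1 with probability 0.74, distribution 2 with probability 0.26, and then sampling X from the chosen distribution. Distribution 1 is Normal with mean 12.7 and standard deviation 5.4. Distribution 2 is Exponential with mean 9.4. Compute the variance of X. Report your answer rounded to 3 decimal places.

46.647

Per component, 1: μ=12.7, E[X²]=190.45; 2: μ=9.4, E[X²]=176.72.
E[X] = 0.74·12.7 + 0.26·9.4 = 11.842.
E[X²] = 0.74·190.45 + 0.26·176.72 = 186.88.
Var(X) = E[X²] − (E[X])² = 186.88 − 140.233 = 46.6472.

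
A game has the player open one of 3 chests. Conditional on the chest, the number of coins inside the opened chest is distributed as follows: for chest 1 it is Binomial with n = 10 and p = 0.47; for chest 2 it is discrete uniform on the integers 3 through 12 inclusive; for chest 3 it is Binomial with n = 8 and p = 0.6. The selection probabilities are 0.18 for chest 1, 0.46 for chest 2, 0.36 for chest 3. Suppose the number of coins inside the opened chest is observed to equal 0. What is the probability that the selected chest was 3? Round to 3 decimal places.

0.428

Likelihoods P(X=0 | ·): 1: 0.00174887; 2: 0; 3: 0.00065536.
Posterior ∝ prior × likelihood. Numerator for 3: 0.36·0.00065536 = 0.00023593.
Normalizing constant: 0.18·0.00174887 + 0.46·0 + 0.36·0.00065536 = 0.000550727.
P(3 | observation) = 0.00023593 / 0.000550727 = 0.428397.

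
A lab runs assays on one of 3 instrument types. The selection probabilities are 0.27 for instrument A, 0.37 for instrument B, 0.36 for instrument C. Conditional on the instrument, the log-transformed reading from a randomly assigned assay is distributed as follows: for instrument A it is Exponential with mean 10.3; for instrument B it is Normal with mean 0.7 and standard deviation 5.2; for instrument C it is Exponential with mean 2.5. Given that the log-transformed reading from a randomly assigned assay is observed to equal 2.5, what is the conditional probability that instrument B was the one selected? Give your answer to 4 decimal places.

Likelihoods f(2.5 | ·): A: 0.0761643; B: 0.0722583; C: 0.147152.
Posterior ∝ prior × likelihood. Numerator for B: 0.37·0.0722583 = 0.0267356.
Normalizing constant: 0.27·0.0761643 + 0.37·0.0722583 + 0.36·0.147152 = 0.100275.
P(B | observation) = 0.0267356 / 0.100275 = 0.266624.

0.2666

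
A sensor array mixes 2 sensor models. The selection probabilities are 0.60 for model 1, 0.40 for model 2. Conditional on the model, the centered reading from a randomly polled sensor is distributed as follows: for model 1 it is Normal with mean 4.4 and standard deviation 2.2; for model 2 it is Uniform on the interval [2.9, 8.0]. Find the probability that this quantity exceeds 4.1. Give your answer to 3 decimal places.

0.638

Conditional on each model, P(X > 4.1): 1: 0.554233; 2: 0.764706.
By total probability, P(X > 4.1) = 0.6·0.554233 + 0.4·0.764706 = 0.638422.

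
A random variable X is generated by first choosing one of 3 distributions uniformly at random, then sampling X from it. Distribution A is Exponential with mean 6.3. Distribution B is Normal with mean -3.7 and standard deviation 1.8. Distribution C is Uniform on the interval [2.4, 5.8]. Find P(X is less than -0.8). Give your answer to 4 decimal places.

0.3155

Conditional on each component, P(X < -0.8): A: 0; B: 0.946422; C: 0.
By total probability, P(X < -0.8) = 0.333333·0 + 0.333333·0.946422 + 0.333333·0 = 0.315474.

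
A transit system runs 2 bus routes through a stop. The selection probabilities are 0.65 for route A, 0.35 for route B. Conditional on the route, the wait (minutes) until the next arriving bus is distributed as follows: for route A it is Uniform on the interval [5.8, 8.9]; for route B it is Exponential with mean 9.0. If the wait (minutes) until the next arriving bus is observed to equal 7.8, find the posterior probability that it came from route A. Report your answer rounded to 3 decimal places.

0.928

Likelihoods f(7.8 | ·): A: 0.322581; B: 0.0467056.
Posterior ∝ prior × likelihood. Numerator for A: 0.65·0.322581 = 0.209677.
Normalizing constant: 0.65·0.322581 + 0.35·0.0467056 = 0.226024.
P(A | observation) = 0.209677 / 0.226024 = 0.927676.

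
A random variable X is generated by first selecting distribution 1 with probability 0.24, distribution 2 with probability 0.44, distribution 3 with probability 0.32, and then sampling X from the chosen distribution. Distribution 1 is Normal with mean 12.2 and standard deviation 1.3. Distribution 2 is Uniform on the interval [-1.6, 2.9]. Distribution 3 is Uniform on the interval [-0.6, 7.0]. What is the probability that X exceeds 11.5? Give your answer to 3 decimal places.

Conditional on each component, P(X > 11.5): 1: 0.704871; 2: 0; 3: 0.
By total probability, P(X > 11.5) = 0.24·0.704871 + 0.44·0 + 0.32·0 = 0.169169.

0.169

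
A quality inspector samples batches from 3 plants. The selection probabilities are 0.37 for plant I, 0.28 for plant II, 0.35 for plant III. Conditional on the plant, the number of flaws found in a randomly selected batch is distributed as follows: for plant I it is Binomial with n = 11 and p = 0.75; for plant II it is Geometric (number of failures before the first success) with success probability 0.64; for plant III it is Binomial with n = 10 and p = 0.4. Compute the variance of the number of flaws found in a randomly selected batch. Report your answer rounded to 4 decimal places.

Per component, I: μ=8.25, E[X²]=70.125; II: μ=0.5625, E[X²]=1.19531; III: μ=4, E[X²]=18.4.
E[X] = 0.37·8.25 + 0.28·0.5625 + 0.35·4 = 4.61.
E[X²] = 0.37·70.125 + 0.28·1.19531 + 0.35·18.4 = 32.7209.
Var(X) = E[X²] − (E[X])² = 32.7209 − 21.2521 = 11.4688.

11.4688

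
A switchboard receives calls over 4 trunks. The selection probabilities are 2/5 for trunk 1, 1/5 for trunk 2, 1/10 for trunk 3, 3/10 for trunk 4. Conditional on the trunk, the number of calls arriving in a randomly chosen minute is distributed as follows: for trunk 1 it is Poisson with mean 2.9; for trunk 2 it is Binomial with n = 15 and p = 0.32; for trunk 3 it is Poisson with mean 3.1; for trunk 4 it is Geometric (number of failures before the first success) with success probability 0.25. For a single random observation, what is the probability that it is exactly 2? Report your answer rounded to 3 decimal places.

Conditional on each trunk, P(X = 2): 1: 0.231373; 2: 0.0714669; 3: 0.216461; 4: 0.140625.
By total probability, P(X = 2) = 0.4·0.231373 + 0.2·0.0714669 + 0.1·0.216461 + 0.3·0.140625 = 0.170676.

0.171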